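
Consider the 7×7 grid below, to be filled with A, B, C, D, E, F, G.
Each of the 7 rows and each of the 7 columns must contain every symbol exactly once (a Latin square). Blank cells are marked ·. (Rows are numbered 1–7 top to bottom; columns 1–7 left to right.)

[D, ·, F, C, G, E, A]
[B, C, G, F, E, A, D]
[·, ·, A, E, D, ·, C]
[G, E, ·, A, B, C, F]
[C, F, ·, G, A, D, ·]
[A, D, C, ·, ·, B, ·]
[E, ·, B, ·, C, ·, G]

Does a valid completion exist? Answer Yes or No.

No

Row 6, column 4: row 6 together with column 4 already contain {A, B, C, D, E, F, G} — every symbol — so nothing can go there. The grid has no valid completion.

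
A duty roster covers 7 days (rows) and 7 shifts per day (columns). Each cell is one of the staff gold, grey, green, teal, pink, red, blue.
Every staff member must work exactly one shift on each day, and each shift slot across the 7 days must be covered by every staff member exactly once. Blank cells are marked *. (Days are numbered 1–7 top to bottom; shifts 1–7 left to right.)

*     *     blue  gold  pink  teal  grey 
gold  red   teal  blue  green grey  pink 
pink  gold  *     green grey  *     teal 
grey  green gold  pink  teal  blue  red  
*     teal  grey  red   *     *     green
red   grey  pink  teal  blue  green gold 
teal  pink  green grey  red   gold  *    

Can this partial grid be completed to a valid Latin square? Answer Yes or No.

Day 1, shift 2: day 1 together with shift 2 already contain {gold, grey, green, teal, pink, red, blue} — every symbol — so nothing can go there. The grid has no valid completion.

No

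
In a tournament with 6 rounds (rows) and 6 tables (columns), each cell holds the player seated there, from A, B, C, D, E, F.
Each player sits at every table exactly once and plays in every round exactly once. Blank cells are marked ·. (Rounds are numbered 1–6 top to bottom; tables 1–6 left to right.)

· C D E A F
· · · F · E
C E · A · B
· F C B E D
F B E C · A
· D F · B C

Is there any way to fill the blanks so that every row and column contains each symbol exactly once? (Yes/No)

No

Round 3, table 3: round 3 together with table 3 already contain {A, B, C, D, E, F} — every symbol — so nothing can go there. The grid has no valid completion.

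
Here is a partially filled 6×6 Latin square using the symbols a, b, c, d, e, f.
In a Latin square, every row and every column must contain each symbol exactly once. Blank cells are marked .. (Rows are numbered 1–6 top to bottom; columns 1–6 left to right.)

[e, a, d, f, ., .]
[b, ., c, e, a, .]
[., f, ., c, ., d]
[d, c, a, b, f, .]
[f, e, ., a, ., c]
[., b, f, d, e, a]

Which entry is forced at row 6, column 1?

Row 6 already has {a, b, d, e, f} and column 1 already has {b, d, e, f}, so row 6, column 1 must be c.

c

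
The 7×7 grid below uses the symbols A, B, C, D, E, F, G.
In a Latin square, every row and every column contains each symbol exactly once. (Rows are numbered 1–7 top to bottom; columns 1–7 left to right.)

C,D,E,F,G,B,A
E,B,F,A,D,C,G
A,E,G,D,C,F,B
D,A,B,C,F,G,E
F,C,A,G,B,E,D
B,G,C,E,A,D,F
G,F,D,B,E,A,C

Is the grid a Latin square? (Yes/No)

Each row is a permutation of the 7 symbols, and so is each column.

Yes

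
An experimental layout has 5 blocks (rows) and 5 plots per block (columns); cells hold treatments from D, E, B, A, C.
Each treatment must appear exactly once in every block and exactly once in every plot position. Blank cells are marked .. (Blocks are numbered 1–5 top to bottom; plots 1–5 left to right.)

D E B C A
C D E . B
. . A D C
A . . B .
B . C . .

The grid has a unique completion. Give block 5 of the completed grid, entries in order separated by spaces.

Block 5, plot 2: block 5 has {B, C} and plot 2 has {D, E}, leaving only A.
Block 5, plot 4: block 5 has {B, A, C} and plot 4 has {D, B, C}, leaving only E.
Block 5, plot 5: block 5 has {E, B, A, C} and plot 5 has {B, A, C}, leaving only D.
So block 5 reads: B A C E D.

B A C E D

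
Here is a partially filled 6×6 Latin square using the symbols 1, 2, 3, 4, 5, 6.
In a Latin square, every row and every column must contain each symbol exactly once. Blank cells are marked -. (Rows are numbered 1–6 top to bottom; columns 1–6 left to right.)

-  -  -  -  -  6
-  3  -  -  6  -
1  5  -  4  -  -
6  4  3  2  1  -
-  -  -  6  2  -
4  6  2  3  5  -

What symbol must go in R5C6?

3

Row 3, column 3: row 3 has {1, 4, 5} and column 3 has {2, 3}, leaving only 6.
Row 3, column 5: row 3 has {1, 4, 5, 6} and column 5 has {1, 2, 5, 6}, leaving only 3.
Row 1, column 5: row 1 has {6} and column 5 has {1, 2, 3, 5, 6}, leaving only 4.
Row 3, column 6: row 3 has {1, 3, 4, 5, 6} and column 6 has {6}, leaving only 2.
Row 4, column 6: row 4 has {1, 2, 3, 4, 6} and column 6 has {2, 6}, leaving only 5.
Row 5, column 2: row 5 has {2, 6} and column 2 has {3, 4, 5, 6}, leaving only 1.
Row 1, column 2: row 1 has {4, 6} and column 2 has {1, 3, 4, 5, 6}, leaving only 2.
Row 6, column 6: row 6 has {2, 3, 4, 5, 6} and column 6 has {2, 5, 6}, leaving only 1.
Row 2, column 6: row 2 has {3, 6} and column 6 has {1, 2, 5, 6}, leaving only 4.
Row 5 already has {1, 2, 6} and column 6 already has {1, 2, 4, 5, 6}, so row 5, column 6 must be 3.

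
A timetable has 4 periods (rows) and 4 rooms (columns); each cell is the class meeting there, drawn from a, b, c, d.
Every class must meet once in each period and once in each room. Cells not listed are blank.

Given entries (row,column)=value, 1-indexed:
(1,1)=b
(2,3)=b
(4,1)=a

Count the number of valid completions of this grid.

16

Period 1, room 2: eliminating its period and room leaves {a, c, d}.
Period 1, room 3: eliminating its period and room leaves {a, c, d}.
Period 1, room 4: eliminating its period and room leaves {a, c, d}.
Period 2, room 1: eliminating its period and room leaves {c, d}.
Period 2, room 2: eliminating its period and room leaves {a, c, d}.
Period 2, room 4: eliminating its period and room leaves {a, c, d}.
Period 3, room 1: eliminating its period and room leaves {c, d}.
Period 3, room 2: eliminating its period and room leaves {a, b, c, d}.
Period 3, room 3: eliminating its period and room leaves {a, c, d}.
Period 3, room 4: eliminating its period and room leaves {a, b, c, d}.
Period 4, room 2: eliminating its period and room leaves {b, c, d}.
Period 4, room 3: eliminating its period and room leaves {c, d}.
Period 4, room 4: eliminating its period and room leaves {b, c, d}.
Enumerating the assignments across these blanks that avoid any period or room repeat gives 16 completions.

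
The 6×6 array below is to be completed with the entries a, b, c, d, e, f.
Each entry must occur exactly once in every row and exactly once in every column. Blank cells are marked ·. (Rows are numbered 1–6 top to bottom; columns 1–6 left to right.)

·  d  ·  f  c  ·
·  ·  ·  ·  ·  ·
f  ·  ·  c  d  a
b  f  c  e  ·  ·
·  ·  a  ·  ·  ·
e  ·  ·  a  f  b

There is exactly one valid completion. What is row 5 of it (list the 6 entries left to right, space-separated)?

c e a d b f

Row 1, column 1: row 1 has {c, d, f} and column 1 has {b, e, f}, leaving only a.
Row 1, column 6: row 1 has {a, c, d, f} and column 6 has {a, b}, leaving only e.
Row 1, column 3: row 1 has {a, c, d, e, f} and column 3 has {a, c}, leaving only b.
Row 3, column 3: row 3 has {a, c, d, f} and column 3 has {a, b, c}, leaving only e.
Row 3, column 2: row 3 has {a, c, d, e, f} and column 2 has {d, f}, leaving only b.
Row 4, column 5: row 4 has {b, c, e, f} and column 5 has {c, d, f}, leaving only a.
Row 4, column 6: row 4 has {a, b, c, e, f} and column 6 has {a, b, e}, leaving only d.
Row 6, column 2: row 6 has {a, b, e, f} and column 2 has {b, d, f}, leaving only c.
Row 5, column 2: row 5 has {a} and column 2 has {b, c, d, f}, leaving only e.
Row 5, column 5: row 5 has {a, e} and column 5 has {a, c, d, f}, leaving only b.
Row 5, column 4: row 5 has {a, b, e} and column 4 has {a, c, e, f}, leaving only d.
Row 5, column 1: row 5 has {a, b, d, e} and column 1 has {a, b, e, f}, leaving only c.
Row 5, column 6: row 5 has {a, b, c, d, e} and column 6 has {a, b, d, e}, leaving only f.
So row 5 reads: c e a d b f.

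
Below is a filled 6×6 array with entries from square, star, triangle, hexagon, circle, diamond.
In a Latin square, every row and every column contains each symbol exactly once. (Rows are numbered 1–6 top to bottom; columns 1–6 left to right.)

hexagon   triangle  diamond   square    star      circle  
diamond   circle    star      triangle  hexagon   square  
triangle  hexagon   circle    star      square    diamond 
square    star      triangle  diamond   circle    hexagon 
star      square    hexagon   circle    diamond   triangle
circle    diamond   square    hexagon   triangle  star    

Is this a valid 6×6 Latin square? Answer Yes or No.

Each row is a permutation of the 6 symbols, and so is each column.

Yes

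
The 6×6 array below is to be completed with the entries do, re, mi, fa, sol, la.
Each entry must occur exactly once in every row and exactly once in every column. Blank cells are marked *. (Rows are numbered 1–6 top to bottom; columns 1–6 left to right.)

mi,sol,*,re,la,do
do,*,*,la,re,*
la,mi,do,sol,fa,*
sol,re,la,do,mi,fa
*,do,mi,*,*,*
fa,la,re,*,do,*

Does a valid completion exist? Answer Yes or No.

No row or column among the givens repeats a symbol, and propagating forced cells runs into no contradiction.
One valid completion exists (for instance, mi sol fa re la do / do fa sol la re mi / la mi do sol fa re / sol re la do mi fa / re do mi fa sol la / fa la re mi do sol).

Yes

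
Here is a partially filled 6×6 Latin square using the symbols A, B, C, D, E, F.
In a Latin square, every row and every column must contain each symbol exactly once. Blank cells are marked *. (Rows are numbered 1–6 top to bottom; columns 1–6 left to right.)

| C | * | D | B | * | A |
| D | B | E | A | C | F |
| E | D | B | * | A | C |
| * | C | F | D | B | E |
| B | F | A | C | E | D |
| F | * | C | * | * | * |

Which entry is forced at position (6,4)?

E

Row 6 already has {C, F} and column 4 already has {A, B, C, D}, so row 6, column 4 must be E.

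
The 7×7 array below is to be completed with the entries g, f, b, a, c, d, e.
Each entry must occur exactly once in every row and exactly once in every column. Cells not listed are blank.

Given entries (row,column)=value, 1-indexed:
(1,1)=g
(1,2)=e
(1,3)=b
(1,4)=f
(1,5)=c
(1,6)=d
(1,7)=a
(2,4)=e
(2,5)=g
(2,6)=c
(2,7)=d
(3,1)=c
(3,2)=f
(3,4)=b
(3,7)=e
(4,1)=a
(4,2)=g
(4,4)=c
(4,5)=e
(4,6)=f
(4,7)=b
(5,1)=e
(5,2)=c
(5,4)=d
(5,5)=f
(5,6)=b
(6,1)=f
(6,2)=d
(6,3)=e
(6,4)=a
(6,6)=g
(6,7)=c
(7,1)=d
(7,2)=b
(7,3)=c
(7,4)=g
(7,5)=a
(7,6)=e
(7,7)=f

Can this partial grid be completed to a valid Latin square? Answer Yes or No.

No row or column among the givens repeats a symbol, and propagating forced cells runs into no contradiction.
One valid completion exists (for instance, g e b f c d a / b a f e g c d / c f g b d a e / a g d c e f b / e c a d f b g / f d e a b g c / d b c g a e f).

Yes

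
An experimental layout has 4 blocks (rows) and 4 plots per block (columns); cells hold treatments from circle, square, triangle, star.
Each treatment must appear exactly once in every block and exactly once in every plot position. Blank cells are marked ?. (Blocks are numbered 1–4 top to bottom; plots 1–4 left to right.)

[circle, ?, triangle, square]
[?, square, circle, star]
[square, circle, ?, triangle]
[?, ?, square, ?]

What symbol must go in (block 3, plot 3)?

star

Block 3 already has {circle, square, triangle} and plot 3 already has {circle, square, triangle}, so block 3, plot 3 must be star.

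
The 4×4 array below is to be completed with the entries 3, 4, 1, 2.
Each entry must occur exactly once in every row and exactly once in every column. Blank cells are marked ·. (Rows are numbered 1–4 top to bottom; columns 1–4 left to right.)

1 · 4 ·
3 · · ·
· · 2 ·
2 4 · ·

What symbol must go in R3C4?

3

Row 2, column 3: row 2 has {3} and column 3 has {4, 2}, leaving only 1.
Row 2, column 2: row 2 has {3, 1} and column 2 has {4}, leaving only 2.
Row 1, column 2: row 1 has {4, 1} and column 2 has {4, 2}, leaving only 3.
Row 1, column 4: row 1 has {3, 4, 1} and column 4 has {}, leaving only 2.
Row 2, column 4: row 2 has {3, 1, 2} and column 4 has {2}, leaving only 4.
Row 3, column 1: row 3 has {2} and column 1 has {3, 1, 2}, leaving only 4.
Row 3, column 2: row 3 has {4, 2} and column 2 has {3, 4, 2}, leaving only 1.
Row 3 already has {4, 1, 2} and column 4 already has {4, 2}, so row 3, column 4 must be 3.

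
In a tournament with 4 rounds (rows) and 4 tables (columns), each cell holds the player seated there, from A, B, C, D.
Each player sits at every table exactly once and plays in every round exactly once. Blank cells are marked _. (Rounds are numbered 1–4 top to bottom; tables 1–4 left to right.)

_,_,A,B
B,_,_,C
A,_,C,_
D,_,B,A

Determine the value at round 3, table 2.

B

Round 1, table 1: round 1 has {A, B} and table 1 has {A, B, D}, leaving only C.
Round 1, table 2: round 1 has {A, B, C} and table 2 has {}, leaving only D.
Round 3 already has {A, C} and table 2 already has {D}, so round 3, table 2 must be B.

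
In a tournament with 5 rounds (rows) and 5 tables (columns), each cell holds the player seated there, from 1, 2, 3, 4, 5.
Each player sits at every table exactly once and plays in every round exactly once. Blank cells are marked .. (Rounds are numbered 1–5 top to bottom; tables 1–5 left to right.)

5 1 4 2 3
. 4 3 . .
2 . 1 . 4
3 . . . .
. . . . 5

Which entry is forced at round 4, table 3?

Round 2, table 1: round 2 has {3, 4} and table 1 has {2, 3, 5}, leaving only 1.
Round 2, table 4: round 2 has {1, 3, 4} and table 4 has {2}, leaving only 5.
Round 2, table 5: round 2 has {1, 3, 4, 5} and table 5 has {3, 4, 5}, leaving only 2.
Round 3, table 4: round 3 has {1, 2, 4} and table 4 has {2, 5}, leaving only 3.
Round 3, table 2: round 3 has {1, 2, 3, 4} and table 2 has {1, 4}, leaving only 5.
Round 4, table 2: round 4 has {3} and table 2 has {1, 4, 5}, leaving only 2.
Round 4 already has {2, 3} and table 3 already has {1, 3, 4}, so round 4, table 3 must be 5.

5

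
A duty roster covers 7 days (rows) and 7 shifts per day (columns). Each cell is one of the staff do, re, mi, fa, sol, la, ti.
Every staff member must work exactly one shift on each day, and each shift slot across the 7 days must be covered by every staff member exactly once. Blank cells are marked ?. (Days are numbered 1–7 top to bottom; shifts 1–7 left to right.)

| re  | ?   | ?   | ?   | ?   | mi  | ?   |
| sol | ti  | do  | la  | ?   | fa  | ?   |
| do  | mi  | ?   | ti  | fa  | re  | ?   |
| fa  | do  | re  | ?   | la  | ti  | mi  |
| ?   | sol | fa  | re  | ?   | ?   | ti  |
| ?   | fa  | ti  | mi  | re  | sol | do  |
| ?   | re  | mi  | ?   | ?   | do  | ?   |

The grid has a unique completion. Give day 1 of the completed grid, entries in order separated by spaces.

Day 1, shift 2: day 1 has {re, mi} and shift 2 has {do, re, mi, fa, sol, ti}, leaving only la.
Day 1, shift 3: day 1 has {re, mi, la} and shift 3 has {do, re, mi, fa, ti}, leaving only sol.
Day 1, shift 7: day 1 has {re, mi, sol, la} and shift 7 has {do, mi, ti}, leaving only fa.
Day 1, shift 4: day 1 has {re, mi, fa, sol, la} and shift 4 has {re, mi, la, ti}, leaving only do.
Day 1, shift 5: day 1 has {do, re, mi, fa, sol, la} and shift 5 has {re, fa, la}, leaving only ti.
So day 1 reads: re la sol do ti mi fa.

re la sol do ti mi fa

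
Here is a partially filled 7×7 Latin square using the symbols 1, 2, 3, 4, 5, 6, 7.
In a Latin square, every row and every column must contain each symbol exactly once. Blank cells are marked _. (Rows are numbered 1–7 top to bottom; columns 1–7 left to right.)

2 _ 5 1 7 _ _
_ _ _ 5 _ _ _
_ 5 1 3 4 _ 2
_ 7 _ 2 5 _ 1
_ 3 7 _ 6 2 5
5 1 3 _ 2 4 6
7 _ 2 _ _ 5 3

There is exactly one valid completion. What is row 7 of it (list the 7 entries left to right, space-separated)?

7 4 2 6 1 5 3

Row 7, column 5: row 7 has {2, 3, 5, 7} and column 5 has {2, 4, 5, 6, 7}, leaving only 1.
Row 1, column 7: row 1 has {1, 2, 5, 7} and column 7 has {1, 2, 3, 5, 6}, leaving only 4.
Row 1, column 2: row 1 has {1, 2, 4, 5, 7} and column 2 has {1, 3, 5, 7}, leaving only 6.
Row 7, column 2: row 7 has {1, 2, 3, 5, 7} and column 2 has {1, 3, 5, 6, 7}, leaving only 4.
Row 7, column 4: row 7 has {1, 2, 3, 4, 5, 7} and column 4 has {1, 2, 3, 5}, leaving only 6.
So row 7 reads: 7 4 2 6 1 5 3.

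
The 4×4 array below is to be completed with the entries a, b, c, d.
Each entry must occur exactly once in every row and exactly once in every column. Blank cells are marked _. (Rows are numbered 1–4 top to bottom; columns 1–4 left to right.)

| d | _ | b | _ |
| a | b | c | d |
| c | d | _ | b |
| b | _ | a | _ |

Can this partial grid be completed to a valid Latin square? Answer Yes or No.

No

Row 3, column 3: row 3 together with column 3 already contain {a, b, c, d} — every symbol — so nothing can go there. The grid has no valid completion.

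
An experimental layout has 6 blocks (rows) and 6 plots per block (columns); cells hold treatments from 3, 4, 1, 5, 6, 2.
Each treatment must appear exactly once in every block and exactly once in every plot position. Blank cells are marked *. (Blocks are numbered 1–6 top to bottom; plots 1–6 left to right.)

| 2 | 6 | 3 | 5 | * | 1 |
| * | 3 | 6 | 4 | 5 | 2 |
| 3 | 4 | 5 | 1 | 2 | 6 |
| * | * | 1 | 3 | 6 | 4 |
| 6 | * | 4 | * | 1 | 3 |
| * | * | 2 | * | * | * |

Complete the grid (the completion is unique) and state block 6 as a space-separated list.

4 1 2 6 3 5

Block 6, plot 4: block 6 has {2} and plot 4 has {3, 4, 1, 5}, leaving only 6.
Block 6, plot 6: block 6 has {6, 2} and plot 6 has {3, 4, 1, 6, 2}, leaving only 5.
Block 6, plot 2: block 6 has {5, 6, 2} and plot 2 has {3, 4, 6}, leaving only 1.
Block 6, plot 1: block 6 has {1, 5, 6, 2} and plot 1 has {3, 6, 2}, leaving only 4.
Block 6, plot 5: block 6 has {4, 1, 5, 6, 2} and plot 5 has {1, 5, 6, 2}, leaving only 3.
So block 6 reads: 4 1 2 6 3 5.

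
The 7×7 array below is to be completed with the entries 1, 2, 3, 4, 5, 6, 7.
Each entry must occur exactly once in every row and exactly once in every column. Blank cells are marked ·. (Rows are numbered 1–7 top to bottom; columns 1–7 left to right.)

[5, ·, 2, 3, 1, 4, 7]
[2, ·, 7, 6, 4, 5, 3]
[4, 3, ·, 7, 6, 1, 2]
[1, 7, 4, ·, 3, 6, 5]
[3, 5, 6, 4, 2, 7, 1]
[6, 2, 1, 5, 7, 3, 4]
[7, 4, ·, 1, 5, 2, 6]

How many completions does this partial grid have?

1

Row 1, column 2: eliminating its row and column leaves {6}.
Row 2, column 2: eliminating its row and column leaves {1}.
Row 3, column 3: eliminating its row and column leaves {5}.
Row 4, column 4: eliminating its row and column leaves {2}.
Row 7, column 3: eliminating its row and column leaves {3}.
Only one assignment across all blanks avoids any row or column repeat, giving 1 completion.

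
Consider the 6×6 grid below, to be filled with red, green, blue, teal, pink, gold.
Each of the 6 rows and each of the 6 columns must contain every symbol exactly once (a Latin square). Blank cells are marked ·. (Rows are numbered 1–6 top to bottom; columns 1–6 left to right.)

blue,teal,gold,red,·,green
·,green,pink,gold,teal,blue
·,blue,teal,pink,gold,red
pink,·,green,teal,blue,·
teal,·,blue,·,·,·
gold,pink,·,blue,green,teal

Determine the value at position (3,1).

Row 3 already has {red, blue, teal, pink, gold} and column 1 already has {blue, teal, pink, gold}, so row 3, column 1 must be green.

green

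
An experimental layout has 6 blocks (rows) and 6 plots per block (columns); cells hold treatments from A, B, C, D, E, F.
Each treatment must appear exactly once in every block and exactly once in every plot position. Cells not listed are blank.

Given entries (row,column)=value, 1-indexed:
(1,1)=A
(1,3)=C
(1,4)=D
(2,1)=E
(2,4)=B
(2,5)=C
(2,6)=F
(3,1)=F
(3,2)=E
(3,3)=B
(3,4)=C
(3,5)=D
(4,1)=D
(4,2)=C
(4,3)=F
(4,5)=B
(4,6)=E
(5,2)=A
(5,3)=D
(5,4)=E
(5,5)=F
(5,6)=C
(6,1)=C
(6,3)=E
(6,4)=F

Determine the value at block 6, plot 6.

D

Block 1, plot 5: block 1 has {A, C, D} and plot 5 has {B, C, D, F}, leaving only E.
Block 1, plot 6: block 1 has {A, C, D, E} and plot 6 has {C, E, F}, leaving only B.
Block 1, plot 2: block 1 has {A, B, C, D, E} and plot 2 has {A, C, E}, leaving only F.
Block 2, plot 2: block 2 has {B, C, E, F} and plot 2 has {A, C, E, F}, leaving only D.
Block 2, plot 3: block 2 has {B, C, D, E, F} and plot 3 has {B, C, D, E, F}, leaving only A.
Block 3, plot 6: block 3 has {B, C, D, E, F} and plot 6 has {B, C, E, F}, leaving only A.
Block 6 already has {C, E, F} and plot 6 already has {A, B, C, E, F}, so block 6, plot 6 must be D.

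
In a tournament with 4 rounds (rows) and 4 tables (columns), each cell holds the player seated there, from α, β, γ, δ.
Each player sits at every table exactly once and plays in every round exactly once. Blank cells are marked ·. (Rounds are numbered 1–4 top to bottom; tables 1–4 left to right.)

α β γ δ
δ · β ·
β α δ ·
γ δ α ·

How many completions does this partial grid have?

Round 2, table 2: eliminating its round and table leaves {γ}.
Round 2, table 4: eliminating its round and table leaves {α, γ}.
Round 3, table 4: eliminating its round and table leaves {γ}.
Round 4, table 4: eliminating its round and table leaves {β}.
Only one assignment across all blanks avoids any round or table repeat, giving 1 completion.

1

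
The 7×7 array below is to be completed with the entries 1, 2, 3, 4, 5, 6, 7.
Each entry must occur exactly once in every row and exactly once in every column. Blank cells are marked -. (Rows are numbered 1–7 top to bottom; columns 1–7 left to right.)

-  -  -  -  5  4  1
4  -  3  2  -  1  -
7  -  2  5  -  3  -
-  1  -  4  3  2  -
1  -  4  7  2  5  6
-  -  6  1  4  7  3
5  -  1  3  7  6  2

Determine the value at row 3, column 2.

6

Row 1, column 3: row 1 has {1, 4, 5} and column 3 has {1, 2, 3, 4, 6}, leaving only 7.
Row 1, column 4: row 1 has {1, 4, 5, 7} and column 4 has {1, 2, 3, 4, 5, 7}, leaving only 6.
Row 2, column 5: row 2 has {1, 2, 3, 4} and column 5 has {2, 3, 4, 5, 7}, leaving only 6.
Row 3, column 5: row 3 has {2, 3, 5, 7} and column 5 has {2, 3, 4, 5, 6, 7}, leaving only 1.
Row 3, column 7: row 3 has {1, 2, 3, 5, 7} and column 7 has {1, 2, 3, 6}, leaving only 4.
Row 3 already has {1, 2, 3, 4, 5, 7} and column 2 already has {1}, so row 3, column 2 must be 6.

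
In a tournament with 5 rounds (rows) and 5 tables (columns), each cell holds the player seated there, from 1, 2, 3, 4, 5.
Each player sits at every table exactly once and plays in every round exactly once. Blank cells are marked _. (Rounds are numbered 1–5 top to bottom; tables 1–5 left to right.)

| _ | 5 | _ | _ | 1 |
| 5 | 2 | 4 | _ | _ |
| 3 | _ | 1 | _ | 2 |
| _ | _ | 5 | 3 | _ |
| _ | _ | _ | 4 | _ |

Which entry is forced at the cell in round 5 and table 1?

1

Round 1, table 4: round 1 has {1, 5} and table 4 has {3, 4}, leaving only 2.
Round 1, table 1: round 1 has {1, 2, 5} and table 1 has {3, 5}, leaving only 4.
Round 1, table 3: round 1 has {1, 2, 4, 5} and table 3 has {1, 4, 5}, leaving only 3.
Round 2, table 4: round 2 has {2, 4, 5} and table 4 has {2, 3, 4}, leaving only 1.
Round 2, table 5: round 2 has {1, 2, 4, 5} and table 5 has {1, 2}, leaving only 3.
Round 3, table 2: round 3 has {1, 2, 3} and table 2 has {2, 5}, leaving only 4.
Round 3, table 4: round 3 has {1, 2, 3, 4} and table 4 has {1, 2, 3, 4}, leaving only 5.
Round 4, table 2: round 4 has {3, 5} and table 2 has {2, 4, 5}, leaving only 1.
Round 4, table 1: round 4 has {1, 3, 5} and table 1 has {3, 4, 5}, leaving only 2.
Round 5 already has {4} and table 1 already has {2, 3, 4, 5}, so round 5, table 1 must be 1.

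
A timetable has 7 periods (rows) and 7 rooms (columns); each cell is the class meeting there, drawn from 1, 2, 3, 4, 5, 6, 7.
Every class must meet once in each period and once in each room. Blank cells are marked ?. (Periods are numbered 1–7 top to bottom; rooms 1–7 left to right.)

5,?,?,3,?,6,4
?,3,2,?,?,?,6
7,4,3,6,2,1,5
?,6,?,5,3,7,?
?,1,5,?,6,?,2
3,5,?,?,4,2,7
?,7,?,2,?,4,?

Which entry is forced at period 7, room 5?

Period 1, room 2: period 1 has {3, 4, 5, 6} and room 2 has {1, 3, 4, 5, 6, 7}, leaving only 2.
Period 2, room 6: period 2 has {2, 3, 6} and room 6 has {1, 2, 4, 6, 7}, leaving only 5.
Period 4, room 7: period 4 has {3, 5, 6, 7} and room 7 has {2, 4, 5, 6, 7}, leaving only 1.
Period 4, room 3: period 4 has {1, 3, 5, 6, 7} and room 3 has {2, 3, 5}, leaving only 4.
Period 4, room 1: period 4 has {1, 3, 4, 5, 6, 7} and room 1 has {3, 5, 7}, leaving only 2.
Period 5, room 1: period 5 has {1, 2, 5, 6} and room 1 has {2, 3, 5, 7}, leaving only 4.
Period 2, room 1: period 2 has {2, 3, 5, 6} and room 1 has {2, 3, 4, 5, 7}, leaving only 1.
Period 2, room 5: period 2 has {1, 2, 3, 5, 6} and room 5 has {2, 3, 4, 6}, leaving only 7.
Period 1, room 5: period 1 has {2, 3, 4, 5, 6} and room 5 has {2, 3, 4, 6, 7}, leaving only 1.
Period 7 already has {2, 4, 7} and room 5 already has {1, 2, 3, 4, 6, 7}, so period 7, room 5 must be 5.

5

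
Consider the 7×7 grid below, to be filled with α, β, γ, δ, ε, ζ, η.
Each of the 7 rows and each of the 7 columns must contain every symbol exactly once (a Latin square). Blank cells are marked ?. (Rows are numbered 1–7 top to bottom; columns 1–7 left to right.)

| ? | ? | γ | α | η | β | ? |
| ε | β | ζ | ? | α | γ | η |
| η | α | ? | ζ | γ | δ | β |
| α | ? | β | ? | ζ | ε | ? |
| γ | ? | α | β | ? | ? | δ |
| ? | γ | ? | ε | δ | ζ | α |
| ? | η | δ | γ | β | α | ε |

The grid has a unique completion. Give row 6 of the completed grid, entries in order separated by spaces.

Row 6, column 1: row 6 has {α, γ, δ, ε, ζ} and column 1 has {α, γ, ε, η}, leaving only β.
Row 6, column 3: row 6 has {α, β, γ, δ, ε, ζ} and column 3 has {α, β, γ, δ, ζ}, leaving only η.
So row 6 reads: β γ η ε δ ζ α.

β γ η ε δ ζ α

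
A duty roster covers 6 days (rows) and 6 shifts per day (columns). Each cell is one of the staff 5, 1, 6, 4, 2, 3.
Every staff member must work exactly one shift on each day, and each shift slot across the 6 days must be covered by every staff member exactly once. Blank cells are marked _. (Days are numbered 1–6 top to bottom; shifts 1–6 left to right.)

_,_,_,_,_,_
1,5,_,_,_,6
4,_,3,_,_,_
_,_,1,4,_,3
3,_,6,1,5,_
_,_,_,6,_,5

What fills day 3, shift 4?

5

Day 6, shift 1: day 6 has {5, 6} and shift 1 has {1, 4, 3}, leaving only 2.
Day 6, shift 3: day 6 has {5, 6, 2} and shift 3 has {1, 6, 3}, leaving only 4.
Day 2, shift 3: day 2 has {5, 1, 6} and shift 3 has {1, 6, 4, 3}, leaving only 2.
Day 1, shift 3: day 1 has {} and shift 3 has {1, 6, 4, 2, 3}, leaving only 5.
Day 1, shift 1: day 1 has {5} and shift 1 has {1, 4, 2, 3}, leaving only 6.
Day 2, shift 4: day 2 has {5, 1, 6, 2} and shift 4 has {1, 6, 4}, leaving only 3.
Day 1, shift 4: day 1 has {5, 6} and shift 4 has {1, 6, 4, 3}, leaving only 2.
Day 3 already has {4, 3} and shift 4 already has {1, 6, 4, 2, 3}, so day 3, shift 4 must be 5.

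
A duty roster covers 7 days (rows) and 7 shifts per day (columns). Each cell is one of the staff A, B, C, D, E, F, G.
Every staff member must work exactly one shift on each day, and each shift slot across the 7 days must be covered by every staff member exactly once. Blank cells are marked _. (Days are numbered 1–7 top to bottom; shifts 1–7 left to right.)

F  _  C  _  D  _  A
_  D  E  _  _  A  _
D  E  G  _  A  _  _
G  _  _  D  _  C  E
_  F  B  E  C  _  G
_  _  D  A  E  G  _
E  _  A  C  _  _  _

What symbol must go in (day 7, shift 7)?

D

Day 4, shift 3: day 4 has {C, D, E, G} and shift 3 has {A, B, C, D, E, G}, leaving only F.
Day 4, shift 5: day 4 has {C, D, E, F, G} and shift 5 has {A, C, D, E}, leaving only B.
Day 4, shift 2: day 4 has {B, C, D, E, F, G} and shift 2 has {D, E, F}, leaving only A.
Day 5, shift 1: day 5 has {B, C, E, F, G} and shift 1 has {D, E, F, G}, leaving only A.
Day 5, shift 6: day 5 has {A, B, C, E, F, G} and shift 6 has {A, C, G}, leaving only D.
Day 7, shift 7 is narrowed to {B, D, F}.
If it were B, then day 6, shift 7 would be left with no valid symbol.
If it were F, then day 7, shift 6 would be left with no valid symbol.
So day 7, shift 7 must be D.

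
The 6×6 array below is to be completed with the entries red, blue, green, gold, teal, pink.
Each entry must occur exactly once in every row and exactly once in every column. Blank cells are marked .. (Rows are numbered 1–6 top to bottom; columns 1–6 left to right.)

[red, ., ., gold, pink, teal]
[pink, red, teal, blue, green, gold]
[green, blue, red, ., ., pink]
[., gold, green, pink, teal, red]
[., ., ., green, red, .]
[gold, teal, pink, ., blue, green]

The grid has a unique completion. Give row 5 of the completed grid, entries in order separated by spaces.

Row 5, column 2: row 5 has {red, green} and column 2 has {red, blue, gold, teal}, leaving only pink.
Row 5, column 6: row 5 has {red, green, pink} and column 6 has {red, green, gold, teal, pink}, leaving only blue.
Row 5, column 1: row 5 has {red, blue, green, pink} and column 1 has {red, green, gold, pink}, leaving only teal.
Row 5, column 3: row 5 has {red, blue, green, teal, pink} and column 3 has {red, green, teal, pink}, leaving only gold.
So row 5 reads: teal pink gold green red blue.

teal pink gold green red blue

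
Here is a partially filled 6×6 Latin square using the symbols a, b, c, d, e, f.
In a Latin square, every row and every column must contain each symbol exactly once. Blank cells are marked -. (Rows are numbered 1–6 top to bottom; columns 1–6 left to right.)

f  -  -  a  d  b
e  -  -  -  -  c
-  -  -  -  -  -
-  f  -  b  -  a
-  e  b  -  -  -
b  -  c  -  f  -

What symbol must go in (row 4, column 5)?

e

Row 1, column 2: row 1 has {a, b, d, f} and column 2 has {e, f}, leaving only c.
Row 1, column 3: row 1 has {a, b, c, d, f} and column 3 has {b, c}, leaving only e.
Row 4, column 3: row 4 has {a, b, f} and column 3 has {b, c, e}, leaving only d.
Row 4, column 1: row 4 has {a, b, d, f} and column 1 has {b, e, f}, leaving only c.
Row 4 already has {a, b, c, d, f} and column 5 already has {d, f}, so row 4, column 5 must be e.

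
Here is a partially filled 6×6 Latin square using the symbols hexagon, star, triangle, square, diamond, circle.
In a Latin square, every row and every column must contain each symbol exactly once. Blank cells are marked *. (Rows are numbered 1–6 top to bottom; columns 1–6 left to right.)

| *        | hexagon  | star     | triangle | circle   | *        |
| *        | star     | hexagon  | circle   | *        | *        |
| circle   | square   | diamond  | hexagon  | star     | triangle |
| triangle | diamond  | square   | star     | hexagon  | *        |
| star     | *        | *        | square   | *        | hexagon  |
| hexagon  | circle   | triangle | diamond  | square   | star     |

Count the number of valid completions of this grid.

Row 1, column 1: eliminating its row and column leaves {square, diamond}.
Row 1, column 6: eliminating its row and column leaves {square, diamond}.
Row 2, column 1: eliminating its row and column leaves {square, diamond}.
Row 2, column 5: eliminating its row and column leaves {triangle, diamond}.
Row 2, column 6: eliminating its row and column leaves {square, diamond}.
Row 4, column 6: eliminating its row and column leaves {circle}.
Row 5, column 2: eliminating its row and column leaves {triangle}.
Row 5, column 3: eliminating its row and column leaves {circle}.
Row 5, column 5: eliminating its row and column leaves {triangle, diamond}.
Enumerating the assignments across these blanks that avoid any row or column repeat gives 2 completions.

2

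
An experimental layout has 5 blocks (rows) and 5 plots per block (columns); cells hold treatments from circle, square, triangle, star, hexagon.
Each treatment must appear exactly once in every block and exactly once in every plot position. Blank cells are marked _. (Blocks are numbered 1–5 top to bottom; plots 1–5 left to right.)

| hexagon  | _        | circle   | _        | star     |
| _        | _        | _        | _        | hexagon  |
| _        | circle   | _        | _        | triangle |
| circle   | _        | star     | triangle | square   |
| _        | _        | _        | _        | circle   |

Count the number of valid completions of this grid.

3

Block 1, plot 2: eliminating its block and plot leaves {square, triangle}.
Block 1, plot 4: eliminating its block and plot leaves {square}.
Block 2, plot 1: eliminating its block and plot leaves {square, triangle, star}.
Block 2, plot 2: eliminating its block and plot leaves {square, triangle, star}.
Block 2, plot 3: eliminating its block and plot leaves {square, triangle}.
Block 2, plot 4: eliminating its block and plot leaves {circle, square, star}.
Block 3, plot 1: eliminating its block and plot leaves {square, star}.
Block 3, plot 3: eliminating its block and plot leaves {square, hexagon}.
Block 3, plot 4: eliminating its block and plot leaves {square, star, hexagon}.
Block 4, plot 2: eliminating its block and plot leaves {hexagon}.
Block 5, plot 1: eliminating its block and plot leaves {square, triangle, star}.
Block 5, plot 2: eliminating its block and plot leaves {square, triangle, star, hexagon}.
Block 5, plot 3: eliminating its block and plot leaves {square, triangle, hexagon}.
Block 5, plot 4: eliminating its block and plot leaves {square, star, hexagon}.
Enumerating the assignments across these blanks that avoid any block or plot repeat gives 3 completions.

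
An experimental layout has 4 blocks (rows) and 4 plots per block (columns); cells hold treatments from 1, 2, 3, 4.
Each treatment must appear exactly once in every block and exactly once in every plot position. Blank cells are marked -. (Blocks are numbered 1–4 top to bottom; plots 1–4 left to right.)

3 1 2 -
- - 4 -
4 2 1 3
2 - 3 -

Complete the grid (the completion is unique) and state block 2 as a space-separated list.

1 3 4 2

Block 2, plot 1: block 2 has {4} and plot 1 has {2, 3, 4}, leaving only 1.
Block 2, plot 2: block 2 has {1, 4} and plot 2 has {1, 2}, leaving only 3.
Block 2, plot 4: block 2 has {1, 3, 4} and plot 4 has {3}, leaving only 2.
So block 2 reads: 1 3 4 2.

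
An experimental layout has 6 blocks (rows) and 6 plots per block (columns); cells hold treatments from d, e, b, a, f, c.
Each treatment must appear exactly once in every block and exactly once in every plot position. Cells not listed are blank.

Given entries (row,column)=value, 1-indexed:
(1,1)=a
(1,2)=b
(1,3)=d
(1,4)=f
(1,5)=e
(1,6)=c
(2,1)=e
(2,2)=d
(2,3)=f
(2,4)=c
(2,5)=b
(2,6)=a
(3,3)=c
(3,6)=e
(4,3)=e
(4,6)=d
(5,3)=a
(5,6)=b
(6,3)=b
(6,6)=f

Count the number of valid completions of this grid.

Block 3, plot 1: eliminating its block and plot leaves {d, b, f}.
Block 3, plot 2: eliminating its block and plot leaves {a, f}.
Block 3, plot 4: eliminating its block and plot leaves {d, b, a}.
Block 3, plot 5: eliminating its block and plot leaves {d, a, f}.
Block 4, plot 1: eliminating its block and plot leaves {b, f, c}.
Block 4, plot 2: eliminating its block and plot leaves {a, f, c}.
Block 4, plot 4: eliminating its block and plot leaves {b, a}.
Block 4, plot 5: eliminating its block and plot leaves {a, f, c}.
Block 5, plot 1: eliminating its block and plot leaves {d, f, c}.
Block 5, plot 2: eliminating its block and plot leaves {e, f, c}.
Block 5, plot 4: eliminating its block and plot leaves {d, e}.
Block 5, plot 5: eliminating its block and plot leaves {d, f, c}.
Block 6, plot 1: eliminating its block and plot leaves {d, c}.
Block 6, plot 2: eliminating its block and plot leaves {e, a, c}.
Block 6, plot 4: eliminating its block and plot leaves {d, e, a}.
Block 6, plot 5: eliminating its block and plot leaves {d, a, c}.
Enumerating the assignments across these blanks that avoid any block or plot repeat gives 14 completions.

14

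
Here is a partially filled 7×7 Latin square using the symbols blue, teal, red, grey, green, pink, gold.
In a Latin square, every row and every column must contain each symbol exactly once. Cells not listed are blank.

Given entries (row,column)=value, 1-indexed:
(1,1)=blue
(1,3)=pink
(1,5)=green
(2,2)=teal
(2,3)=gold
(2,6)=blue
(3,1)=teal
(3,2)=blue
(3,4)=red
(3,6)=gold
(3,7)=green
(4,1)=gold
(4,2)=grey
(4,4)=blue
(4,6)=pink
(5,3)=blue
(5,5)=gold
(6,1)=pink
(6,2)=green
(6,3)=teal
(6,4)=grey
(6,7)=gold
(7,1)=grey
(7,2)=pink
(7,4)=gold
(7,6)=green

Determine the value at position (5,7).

grey

Row 1, column 4: row 1 has {blue, green, pink} and column 4 has {blue, red, grey, gold}, leaving only teal.
Row 3, column 3: row 3 has {blue, teal, red, green, gold} and column 3 has {blue, teal, pink, gold}, leaving only grey.
Row 3, column 5: row 3 has {blue, teal, red, grey, green, gold} and column 5 has {green, gold}, leaving only pink.
Row 5, column 2: row 5 has {blue, gold} and column 2 has {blue, teal, grey, green, pink}, leaving only red.
Row 1, column 2: row 1 has {blue, teal, green, pink} and column 2 has {blue, teal, red, grey, green, pink}, leaving only gold.
Row 5, column 1: row 5 has {blue, red, gold} and column 1 has {blue, teal, grey, pink, gold}, leaving only green.
Row 2, column 1: row 2 has {blue, teal, gold} and column 1 has {blue, teal, grey, green, pink, gold}, leaving only red.
Row 2, column 5: row 2 has {blue, teal, red, gold} and column 5 has {green, pink, gold}, leaving only grey.
Row 2, column 7: row 2 has {blue, teal, red, grey, gold} and column 7 has {green, gold}, leaving only pink.
Row 2, column 4: row 2 has {blue, teal, red, grey, pink, gold} and column 4 has {blue, teal, red, grey, gold}, leaving only green.
Row 5, column 4: row 5 has {blue, red, green, gold} and column 4 has {blue, teal, red, grey, green, gold}, leaving only pink.
Row 6, column 6: row 6 has {teal, grey, green, pink, gold} and column 6 has {blue, green, pink, gold}, leaving only red.
Row 1, column 6: row 1 has {blue, teal, green, pink, gold} and column 6 has {blue, red, green, pink, gold}, leaving only grey.
Row 1, column 7: row 1 has {blue, teal, grey, green, pink, gold} and column 7 has {green, pink, gold}, leaving only red.
Row 4, column 7: row 4 has {blue, grey, pink, gold} and column 7 has {red, green, pink, gold}, leaving only teal.
Row 5 already has {blue, red, green, pink, gold} and column 7 already has {teal, red, green, pink, gold}, so row 5, column 7 must be grey.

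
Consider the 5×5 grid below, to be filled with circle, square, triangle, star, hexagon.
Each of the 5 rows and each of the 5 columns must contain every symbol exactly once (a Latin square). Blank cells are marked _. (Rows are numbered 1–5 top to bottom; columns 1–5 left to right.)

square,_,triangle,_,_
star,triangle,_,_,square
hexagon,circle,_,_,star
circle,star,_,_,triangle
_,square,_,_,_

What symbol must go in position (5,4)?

Row 1, column 2: row 1 has {square, triangle} and column 2 has {circle, square, triangle, star}, leaving only hexagon.
Row 1, column 5: row 1 has {square, triangle, hexagon} and column 5 has {square, triangle, star}, leaving only circle.
Row 1, column 4: row 1 has {circle, square, triangle, hexagon} and column 4 has {}, leaving only star.
Row 3, column 3: row 3 has {circle, star, hexagon} and column 3 has {triangle}, leaving only square.
Row 3, column 4: row 3 has {circle, square, star, hexagon} and column 4 has {star}, leaving only triangle.
Row 4, column 3: row 4 has {circle, triangle, star} and column 3 has {square, triangle}, leaving only hexagon.
Row 2, column 3: row 2 has {square, triangle, star} and column 3 has {square, triangle, hexagon}, leaving only circle.
Row 2, column 4: row 2 has {circle, square, triangle, star} and column 4 has {triangle, star}, leaving only hexagon.
Row 5 already has {square} and column 4 already has {triangle, star, hexagon}, so row 5, column 4 must be circle.

circle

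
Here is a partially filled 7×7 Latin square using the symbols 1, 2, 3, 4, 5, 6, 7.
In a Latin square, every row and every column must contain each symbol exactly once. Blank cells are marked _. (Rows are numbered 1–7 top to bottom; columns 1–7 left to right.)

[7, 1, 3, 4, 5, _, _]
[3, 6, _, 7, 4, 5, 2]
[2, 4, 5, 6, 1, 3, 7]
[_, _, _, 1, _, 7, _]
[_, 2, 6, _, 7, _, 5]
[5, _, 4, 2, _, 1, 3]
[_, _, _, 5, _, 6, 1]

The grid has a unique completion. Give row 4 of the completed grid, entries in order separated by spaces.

6 5 2 1 3 7 4

Row 4, column 3: row 4 has {1, 7} and column 3 has {3, 4, 5, 6}, leaving only 2.
Row 1, column 6: row 1 has {1, 3, 4, 5, 7} and column 6 has {1, 3, 5, 6, 7}, leaving only 2.
Row 1, column 7: row 1 has {1, 2, 3, 4, 5, 7} and column 7 has {1, 2, 3, 5, 7}, leaving only 6.
Row 4, column 7: row 4 has {1, 2, 7} and column 7 has {1, 2, 3, 5, 6, 7}, leaving only 4.
Row 4, column 1: row 4 has {1, 2, 4, 7} and column 1 has {2, 3, 5, 7}, leaving only 6.
Row 4, column 5: row 4 has {1, 2, 4, 6, 7} and column 5 has {1, 4, 5, 7}, leaving only 3.
Row 4, column 2: row 4 has {1, 2, 3, 4, 6, 7} and column 2 has {1, 2, 4, 6}, leaving only 5.
So row 4 reads: 6 5 2 1 3 7 4.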